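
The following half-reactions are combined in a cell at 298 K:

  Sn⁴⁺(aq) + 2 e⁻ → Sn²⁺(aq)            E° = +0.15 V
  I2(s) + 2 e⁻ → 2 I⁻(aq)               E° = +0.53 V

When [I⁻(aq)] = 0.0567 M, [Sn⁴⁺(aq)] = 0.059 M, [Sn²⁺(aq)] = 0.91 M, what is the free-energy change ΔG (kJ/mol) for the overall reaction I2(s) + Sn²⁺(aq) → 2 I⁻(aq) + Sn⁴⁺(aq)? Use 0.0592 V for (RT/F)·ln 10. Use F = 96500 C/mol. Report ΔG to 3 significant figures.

The standard cell potential is +0.53 − (+0.15) = +0.38 V, with n = 2 electrons in the balanced equation.
Here Q = ([I⁻(aq)]^2·[Sn⁴⁺(aq)]) / [Sn²⁺(aq)] = 0.000208 (log Q = −3.681), giving E = +0.38 − (0.0592/2)·(−3.681) = +0.4890 V.
Finally ΔG = −nFE = −(2)(96500 C/mol)(+0.4890 V) = −94.4 kJ/mol.

−94.4 kJ/mol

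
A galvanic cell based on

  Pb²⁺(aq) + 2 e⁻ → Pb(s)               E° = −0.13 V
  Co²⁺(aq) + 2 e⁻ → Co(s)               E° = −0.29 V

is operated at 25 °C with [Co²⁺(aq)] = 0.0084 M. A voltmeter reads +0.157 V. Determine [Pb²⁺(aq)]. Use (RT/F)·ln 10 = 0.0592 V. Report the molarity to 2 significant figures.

0.0067 M

Pb²⁺/Pb is the cathode (higher E°); E°cell = −0.13 − (−0.29) = +0.16 V with n = 2.
Rearranging E = E° − (0.0592/n)·log Q gives log Q = 2(+0.16 − (+0.157))/0.0592 = 0.101.
The balanced reaction is Pb²⁺(aq) + Co(s) → Pb(s) + Co²⁺(aq), so Q = [Co²⁺(aq)] / [Pb²⁺(aq)].
Substituting the known concentrations and solving, log [Pb²⁺(aq)] = −2.177 and [Pb²⁺(aq)] = 0.0067 M.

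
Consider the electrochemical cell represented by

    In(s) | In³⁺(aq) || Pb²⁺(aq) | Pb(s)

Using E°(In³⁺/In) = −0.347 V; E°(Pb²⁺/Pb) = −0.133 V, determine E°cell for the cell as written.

+0.214 V

By convention the left-hand electrode in cell notation is the anode (oxidation) and the right-hand electrode is the cathode (reduction).
E°cell = E°(right) − E°(left) = −0.133 − (−0.347) = +0.214 V.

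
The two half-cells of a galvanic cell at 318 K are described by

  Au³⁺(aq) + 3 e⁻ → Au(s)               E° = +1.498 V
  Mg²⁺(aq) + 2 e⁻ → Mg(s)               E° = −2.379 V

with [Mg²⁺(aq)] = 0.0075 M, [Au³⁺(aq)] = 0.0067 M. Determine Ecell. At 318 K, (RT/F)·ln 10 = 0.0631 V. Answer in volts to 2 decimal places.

Au³⁺/Au is reduced (cathode, E° = +1.498 V) and Mg²⁺/Mg is oxidized (anode).
E°cell = E°cat − E°an = +1.498 − (−2.379) = +3.877 V; n = 6.
For the overall reaction 2 Au³⁺(aq) + 3 Mg(s) → 2 Au(s) + 3 Mg²⁺(aq), Q = [Mg²⁺(aq)]^3 / [Au³⁺(aq)]^2 = 0.0094, giving log Q = −2.027.
By the Nernst equation, E = +3.877 − (0.0631/6)·(−2.027) = +3.90 V.

+3.90 V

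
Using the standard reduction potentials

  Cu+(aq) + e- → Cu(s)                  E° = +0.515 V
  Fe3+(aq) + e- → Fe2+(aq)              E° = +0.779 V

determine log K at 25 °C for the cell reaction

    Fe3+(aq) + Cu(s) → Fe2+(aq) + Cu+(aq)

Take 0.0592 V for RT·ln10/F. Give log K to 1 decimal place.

log K = 4.5

The Fe³⁺/Fe²⁺ couple is reduced (cathode); E°cell = +0.779 − (+0.515) = +0.264 V with n = 1.
At equilibrium E = 0, so log K = nE°cell / 0.0592 = (1)(+0.264) / 0.0592 = 4.5.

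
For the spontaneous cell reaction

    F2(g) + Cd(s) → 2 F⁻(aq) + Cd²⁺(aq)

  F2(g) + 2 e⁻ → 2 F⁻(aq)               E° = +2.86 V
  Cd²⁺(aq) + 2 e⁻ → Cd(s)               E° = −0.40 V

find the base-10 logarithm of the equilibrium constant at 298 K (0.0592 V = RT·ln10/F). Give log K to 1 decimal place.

The F₂/F⁻ couple is reduced (cathode); E°cell = +2.86 − (−0.40) = +3.26 V with n = 2.
At equilibrium E = 0, so log K = nE°cell / 0.0592 = (2)(+3.26) / 0.0592 = 110.1.

log K = 110.1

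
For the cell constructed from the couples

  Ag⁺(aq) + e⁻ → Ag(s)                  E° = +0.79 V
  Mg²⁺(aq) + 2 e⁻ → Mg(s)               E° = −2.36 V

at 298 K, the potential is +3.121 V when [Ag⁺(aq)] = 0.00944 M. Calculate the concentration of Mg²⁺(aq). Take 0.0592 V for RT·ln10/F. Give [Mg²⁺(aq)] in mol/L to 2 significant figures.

The Ag⁺/Ag couple has the larger reduction potential, so it is the cathode: E°cell = +0.79 − (−2.36) = +3.15 V and n = 2.
Since E = E° − (0.0592/n)·log Q, log Q = n(E° − E)/0.0592 = 0.980.
Balancing electrons gives 2 Ag⁺(aq) + Mg(s) → 2 Ag(s) + Mg²⁺(aq); thus Q = [Mg²⁺(aq)] / [Ag⁺(aq)]^2.
Substituting the known concentrations and solving, log [Mg²⁺(aq)] = −3.070 and [Mg²⁺(aq)] = 0.00085 M.

0.00085 M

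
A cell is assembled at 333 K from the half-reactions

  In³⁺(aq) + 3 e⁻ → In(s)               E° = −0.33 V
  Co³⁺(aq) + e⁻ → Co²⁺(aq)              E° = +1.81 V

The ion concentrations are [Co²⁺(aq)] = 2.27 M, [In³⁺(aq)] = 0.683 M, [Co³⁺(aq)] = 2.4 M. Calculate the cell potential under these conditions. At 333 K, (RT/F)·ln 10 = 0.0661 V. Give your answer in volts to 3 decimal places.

+2.145 V

The Co³⁺/Co²⁺ couple has the more positive E°, so it is the cathode; In³⁺/In is the anode.
The standard potential is +1.81 − (−0.33) = +2.14 V and the balanced reaction transfers n = 3 electrons.
The balanced reaction is 3 Co³⁺(aq) + In(s) → 3 Co²⁺(aq) + In³⁺(aq), so Q = ([Co²⁺(aq)]^3·[In³⁺(aq)]) / [Co³⁺(aq)]^3 = 0.578 and log Q = −0.238.
Applying E = E° − (RT ln10/nF)·log Q gives +2.14 − (0.0661/3)(−0.238) = +2.145 V.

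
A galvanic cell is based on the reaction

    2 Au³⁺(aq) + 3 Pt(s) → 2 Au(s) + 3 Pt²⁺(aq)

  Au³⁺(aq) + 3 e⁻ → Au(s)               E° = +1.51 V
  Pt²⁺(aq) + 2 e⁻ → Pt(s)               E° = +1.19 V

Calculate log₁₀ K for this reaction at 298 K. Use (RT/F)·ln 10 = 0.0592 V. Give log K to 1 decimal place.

The Au³⁺/Au couple is reduced (cathode); E°cell = +1.51 − (+1.19) = +0.32 V with n = 6.
At equilibrium E = 0, so log K = nE°cell / 0.0592 = (6)(+0.32) / 0.0592 = 32.4.

log K = 32.4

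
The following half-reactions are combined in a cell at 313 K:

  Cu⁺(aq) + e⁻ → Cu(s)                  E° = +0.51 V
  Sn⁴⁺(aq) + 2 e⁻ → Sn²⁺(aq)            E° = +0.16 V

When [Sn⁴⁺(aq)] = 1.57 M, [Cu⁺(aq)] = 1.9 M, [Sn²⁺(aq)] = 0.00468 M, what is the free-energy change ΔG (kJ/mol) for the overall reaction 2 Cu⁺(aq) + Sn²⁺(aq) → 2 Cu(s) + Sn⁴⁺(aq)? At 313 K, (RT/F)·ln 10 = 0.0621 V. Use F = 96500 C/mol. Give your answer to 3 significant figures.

−55.8 kJ/mol

With Cu⁺/Cu reduced at the cathode, E°cell = +0.51 − (+0.16) = +0.35 V and n = 2.
The reaction quotient is [Sn⁴⁺(aq)] / ([Cu⁺(aq)]^2·[Sn²⁺(aq)]) = 92.9; by Nernst, E = +0.35 − (0.0621/2)(1.968) = +0.2889 V.
ΔG = −nFE = −(2)(96500)(+0.2889) J/mol = −55.8 kJ/mol.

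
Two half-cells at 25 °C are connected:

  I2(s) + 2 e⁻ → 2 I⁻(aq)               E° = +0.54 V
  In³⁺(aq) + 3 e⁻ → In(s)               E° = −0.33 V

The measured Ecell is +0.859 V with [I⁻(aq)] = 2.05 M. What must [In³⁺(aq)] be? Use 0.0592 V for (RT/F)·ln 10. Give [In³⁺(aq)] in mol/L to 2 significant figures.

0.42 M

With I₂/I⁻ at the cathode and In³⁺/In at the anode, E°cell = +0.54 − (−0.33) = +0.87 V (n = 6).
From the Nernst equation, log Q = n(E° − E)/0.0592 = 6·(+0.87 − (+0.859))/0.0592 = 1.115.
The balanced reaction is 3 I2(s) + 2 In(s) → 6 I⁻(aq) + 2 In³⁺(aq), so Q = [I⁻(aq)]^6·[In³⁺(aq)]^2.
Isolating [In³⁺(aq)] in Q = 10^{1.115} yields log [In³⁺(aq)] = −0.378, i.e. 0.42 M.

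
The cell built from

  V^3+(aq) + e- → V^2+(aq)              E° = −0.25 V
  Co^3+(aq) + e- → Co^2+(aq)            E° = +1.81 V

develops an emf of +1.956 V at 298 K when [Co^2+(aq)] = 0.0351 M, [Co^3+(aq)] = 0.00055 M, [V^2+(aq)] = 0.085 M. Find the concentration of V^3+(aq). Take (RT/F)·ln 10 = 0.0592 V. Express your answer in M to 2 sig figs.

The Co³⁺/Co²⁺ couple has the larger reduction potential, so it is the cathode: E°cell = +1.81 − (−0.25) = +2.06 V and n = 1.
Rearranging E = E° − (0.0592/n)·log Q gives log Q = 1(+2.06 − (+1.956))/0.0592 = 1.757.
Balancing electrons gives Co^3+(aq) + V^2+(aq) → Co^2+(aq) + V^3+(aq); thus Q = ([Co^2+(aq)]·[V^3+(aq)]) / ([Co^3+(aq)]·[V^2+(aq)]).
Isolating [V^3+(aq)] in Q = 10^{1.757} yields log [V^3+(aq)] = −1.119, i.e. 0.076 M.

0.076 M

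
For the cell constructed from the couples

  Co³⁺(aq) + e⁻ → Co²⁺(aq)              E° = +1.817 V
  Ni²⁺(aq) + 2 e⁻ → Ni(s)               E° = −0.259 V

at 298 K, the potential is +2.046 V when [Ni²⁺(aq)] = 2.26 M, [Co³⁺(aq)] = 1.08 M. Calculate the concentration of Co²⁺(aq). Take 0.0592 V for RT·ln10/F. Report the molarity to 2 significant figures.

The Co³⁺/Co²⁺ couple has the larger reduction potential, so it is the cathode: E°cell = +1.817 − (−0.259) = +2.076 V and n = 2.
Rearranging E = E° − (0.0592/n)·log Q gives log Q = 2(+2.076 − (+2.046))/0.0592 = 1.014.
For 2 Co³⁺(aq) + Ni(s) → 2 Co²⁺(aq) + Ni²⁺(aq), the reaction quotient is Q = ([Co²⁺(aq)]^2·[Ni²⁺(aq)]) / [Co³⁺(aq)]^2.
Isolating [Co²⁺(aq)] in Q = 10^{1.014} yields log [Co²⁺(aq)] = 0.363, i.e. 2.3 M.

2.3 M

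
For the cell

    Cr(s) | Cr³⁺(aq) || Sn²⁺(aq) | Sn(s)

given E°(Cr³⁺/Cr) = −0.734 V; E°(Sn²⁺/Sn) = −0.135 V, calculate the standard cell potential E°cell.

+0.599 V

By convention the left-hand electrode in cell notation is the anode (oxidation) and the right-hand electrode is the cathode (reduction).
E°cell = E°(right) − E°(left) = −0.135 − (−0.734) = +0.599 V.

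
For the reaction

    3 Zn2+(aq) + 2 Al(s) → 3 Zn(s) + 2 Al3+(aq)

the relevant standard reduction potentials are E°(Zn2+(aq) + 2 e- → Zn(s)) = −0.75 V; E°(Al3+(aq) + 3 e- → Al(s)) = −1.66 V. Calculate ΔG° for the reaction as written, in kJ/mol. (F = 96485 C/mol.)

−527 kJ/mol

In the reaction as written Zn2+(aq) is reduced, so the Zn²⁺/Zn couple is the cathode and Al³⁺/Al is the anode.
E°cell = −0.75 − (−1.66) = +0.91 V; balancing electrons gives n = 6.
ΔG° = −nFE°cell = −(6)(96485)(+0.91) J/mol = −527 kJ/mol.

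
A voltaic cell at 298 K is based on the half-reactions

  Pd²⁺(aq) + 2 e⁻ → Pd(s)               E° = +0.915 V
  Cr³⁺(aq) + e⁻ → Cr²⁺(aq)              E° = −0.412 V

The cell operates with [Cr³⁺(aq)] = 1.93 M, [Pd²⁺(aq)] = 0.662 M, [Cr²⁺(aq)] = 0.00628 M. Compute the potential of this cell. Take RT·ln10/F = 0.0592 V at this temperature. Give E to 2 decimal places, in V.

+1.17 V

Pd²⁺/Pd is reduced (cathode, E° = +0.915 V) and Cr³⁺/Cr²⁺ is oxidized (anode).
E°cell = E°cat − E°an = +0.915 − (−0.412) = +1.327 V; n = 2.
Balancing gives Pd²⁺(aq) + 2 Cr²⁺(aq) → Pd(s) + 2 Cr³⁺(aq); hence Q = [Cr³⁺(aq)]^2 / ([Pd²⁺(aq)]·[Cr²⁺(aq)]^2) = 1.43×10^5 (log Q = 5.154).
Applying E = E° − (RT ln10/nF)·log Q gives +1.327 − (0.0592/2)(5.154) = +1.17 V.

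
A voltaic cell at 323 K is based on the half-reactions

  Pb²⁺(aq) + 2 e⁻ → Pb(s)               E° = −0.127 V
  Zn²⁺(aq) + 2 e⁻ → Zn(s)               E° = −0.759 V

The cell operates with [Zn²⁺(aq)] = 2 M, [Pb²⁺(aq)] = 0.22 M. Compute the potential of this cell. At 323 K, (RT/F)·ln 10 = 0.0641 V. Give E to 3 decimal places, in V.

Since E°(Pb²⁺/Pb) > E°(Zn²⁺/Zn), Pb²⁺/Pb serves as the cathode.
E°cell = −0.127 − (−0.759) = +0.632 V, with n = 2 electrons transferred.
For the overall reaction Pb²⁺(aq) + Zn(s) → Pb(s) + Zn²⁺(aq), Q = [Zn²⁺(aq)] / [Pb²⁺(aq)] = 9.09, giving log Q = 0.959.
By the Nernst equation, E = +0.632 − (0.0641/2)·(0.959) = +0.601 V.

+0.601 V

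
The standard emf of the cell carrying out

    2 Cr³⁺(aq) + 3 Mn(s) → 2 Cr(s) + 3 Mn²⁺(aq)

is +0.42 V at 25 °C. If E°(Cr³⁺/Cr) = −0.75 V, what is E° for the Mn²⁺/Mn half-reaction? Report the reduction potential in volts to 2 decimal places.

In the reaction as written the Cr³⁺/Cr couple is reduced (cathode) and Mn²⁺/Mn is oxidized (anode), so E°cell = E°(Cr³⁺/Cr) − E°(Mn²⁺/Mn).
E°(Mn²⁺/Mn) = E°(cathode) − E°cell = −0.75 − (+0.42) = −1.17 V.

−1.17 V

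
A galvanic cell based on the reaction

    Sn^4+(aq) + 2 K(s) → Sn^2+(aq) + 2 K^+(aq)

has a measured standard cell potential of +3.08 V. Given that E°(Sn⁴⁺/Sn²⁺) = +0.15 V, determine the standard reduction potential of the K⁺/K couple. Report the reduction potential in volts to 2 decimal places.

In the reaction as written the Sn⁴⁺/Sn²⁺ couple is reduced (cathode) and K⁺/K is oxidized (anode), so E°cell = E°(Sn⁴⁺/Sn²⁺) − E°(K⁺/K).
E°(K⁺/K) = E°(cathode) − E°cell = +0.15 − (+3.08) = −2.93 V.

−2.93 V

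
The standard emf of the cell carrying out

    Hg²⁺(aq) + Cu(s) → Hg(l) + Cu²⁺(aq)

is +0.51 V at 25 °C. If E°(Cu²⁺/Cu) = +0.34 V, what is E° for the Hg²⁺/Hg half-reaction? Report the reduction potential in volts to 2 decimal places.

In the reaction as written the Hg²⁺/Hg couple is reduced (cathode) and Cu²⁺/Cu is oxidized (anode), so E°cell = E°(Hg²⁺/Hg) − E°(Cu²⁺/Cu).
E°(Hg²⁺/Hg) = E°cell + E°(anode) = +0.51 + (+0.34) = +0.85 V.

+0.85 V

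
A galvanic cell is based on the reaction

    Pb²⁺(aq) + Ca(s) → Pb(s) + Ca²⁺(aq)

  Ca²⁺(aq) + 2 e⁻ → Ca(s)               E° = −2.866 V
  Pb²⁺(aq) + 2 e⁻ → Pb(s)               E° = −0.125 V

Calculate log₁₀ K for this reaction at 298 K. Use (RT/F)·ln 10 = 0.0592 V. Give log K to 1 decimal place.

The Pb²⁺/Pb couple is reduced (cathode); E°cell = −0.125 − (−2.866) = +2.741 V with n = 2.
At equilibrium E = 0, so log K = nE°cell / 0.0592 = (2)(+2.741) / 0.0592 = 92.6.

log K = 92.6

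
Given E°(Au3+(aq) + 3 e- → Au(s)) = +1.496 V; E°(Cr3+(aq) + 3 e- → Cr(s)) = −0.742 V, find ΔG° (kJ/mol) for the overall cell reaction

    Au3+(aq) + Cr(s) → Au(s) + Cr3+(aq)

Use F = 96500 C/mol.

In the reaction as written Au3+(aq) is reduced, so the Au³⁺/Au couple is the cathode and Cr³⁺/Cr is the anode.
E°cell = +1.496 − (−0.742) = +2.238 V; balancing electrons gives n = 3.
ΔG° = −nFE°cell = −(3)(96500)(+2.238) J/mol = −648 kJ/mol.

−648 kJ/mol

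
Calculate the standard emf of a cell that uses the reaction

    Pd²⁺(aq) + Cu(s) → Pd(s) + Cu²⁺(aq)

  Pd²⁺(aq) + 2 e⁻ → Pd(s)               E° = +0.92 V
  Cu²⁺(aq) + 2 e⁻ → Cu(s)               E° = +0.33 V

Pd²⁺(aq) gains electrons, so the Pd²⁺/Pd couple is the cathode; the Cu²⁺/Cu couple is the anode.
E°cell = E°(cathode) − E°(anode) = +0.92 − (+0.33) = +0.59 V.

+0.59 V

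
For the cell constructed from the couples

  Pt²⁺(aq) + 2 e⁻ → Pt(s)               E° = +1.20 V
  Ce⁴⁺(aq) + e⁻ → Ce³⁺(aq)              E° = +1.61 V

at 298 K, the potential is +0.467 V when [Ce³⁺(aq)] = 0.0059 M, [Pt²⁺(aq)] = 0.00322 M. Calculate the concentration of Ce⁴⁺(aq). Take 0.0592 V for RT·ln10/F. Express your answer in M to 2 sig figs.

0.0031 M

Ce⁴⁺/Ce³⁺ is the cathode (higher E°); E°cell = +1.61 − (+1.20) = +0.41 V with n = 2.
Rearranging E = E° − (0.0592/n)·log Q gives log Q = 2(+0.41 − (+0.467))/0.0592 = −1.926.
For 2 Ce⁴⁺(aq) + Pt(s) → 2 Ce³⁺(aq) + Pt²⁺(aq), the reaction quotient is Q = ([Ce³⁺(aq)]^2·[Pt²⁺(aq)]) / [Ce⁴⁺(aq)]^2.
Isolating [Ce⁴⁺(aq)] in Q = 10^{−1.926} yields log [Ce⁴⁺(aq)] = −2.512, i.e. 0.0031 M.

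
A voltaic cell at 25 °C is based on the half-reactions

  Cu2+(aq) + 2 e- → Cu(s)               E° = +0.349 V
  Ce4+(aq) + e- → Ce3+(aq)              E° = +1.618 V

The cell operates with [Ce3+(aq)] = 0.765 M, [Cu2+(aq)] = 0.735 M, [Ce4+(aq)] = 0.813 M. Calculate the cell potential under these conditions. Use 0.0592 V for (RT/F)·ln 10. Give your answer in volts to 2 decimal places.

+1.27 V

The Ce⁴⁺/Ce³⁺ couple has the more positive E°, so it is the cathode; Cu²⁺/Cu is the anode.
E°cell = +1.618 − (+0.349) = +1.269 V, with n = 2 electrons transferred.
For the overall reaction 2 Ce4+(aq) + Cu(s) → 2 Ce3+(aq) + Cu2+(aq), Q = ([Ce3+(aq)]^2·[Cu2+(aq)]) / [Ce4+(aq)]^2 = 0.651, giving log Q = −0.187.
E = E° − (0.0592/n)·log Q = +1.269 − (0.0592/2)(−0.187) = +1.27 V.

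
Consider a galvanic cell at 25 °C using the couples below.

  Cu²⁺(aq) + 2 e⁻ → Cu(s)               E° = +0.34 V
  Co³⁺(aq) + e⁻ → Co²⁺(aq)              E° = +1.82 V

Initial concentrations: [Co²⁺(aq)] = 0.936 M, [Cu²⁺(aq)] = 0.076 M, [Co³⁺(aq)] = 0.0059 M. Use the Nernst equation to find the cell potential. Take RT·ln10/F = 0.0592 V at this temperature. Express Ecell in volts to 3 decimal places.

Since E°(Co³⁺/Co²⁺) > E°(Cu²⁺/Cu), Co³⁺/Co²⁺ serves as the cathode.
E°cell = E°cat − E°an = +1.82 − (+0.34) = +1.48 V; n = 2.
For the overall reaction 2 Co³⁺(aq) + Cu(s) → 2 Co²⁺(aq) + Cu²⁺(aq), Q = ([Co²⁺(aq)]^2·[Cu²⁺(aq)]) / [Co³⁺(aq)]^2 = 1.91×10^3, giving log Q = 3.282.
By the Nernst equation, E = +1.48 − (0.0592/2)·(3.282) = +1.383 V.

+1.383 V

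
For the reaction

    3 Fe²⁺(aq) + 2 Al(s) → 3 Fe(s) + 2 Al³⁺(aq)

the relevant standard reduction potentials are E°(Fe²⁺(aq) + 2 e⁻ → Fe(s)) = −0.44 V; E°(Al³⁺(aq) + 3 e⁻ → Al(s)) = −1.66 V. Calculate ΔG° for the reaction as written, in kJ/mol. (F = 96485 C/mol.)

−706 kJ/mol

In the reaction as written Fe²⁺(aq) is reduced, so the Fe²⁺/Fe couple is the cathode and Al³⁺/Al is the anode.
E°cell = −0.44 − (−1.66) = +1.22 V; balancing electrons gives n = 6.
ΔG° = −nFE°cell = −(6)(96485)(+1.22) J/mol = −706 kJ/mol.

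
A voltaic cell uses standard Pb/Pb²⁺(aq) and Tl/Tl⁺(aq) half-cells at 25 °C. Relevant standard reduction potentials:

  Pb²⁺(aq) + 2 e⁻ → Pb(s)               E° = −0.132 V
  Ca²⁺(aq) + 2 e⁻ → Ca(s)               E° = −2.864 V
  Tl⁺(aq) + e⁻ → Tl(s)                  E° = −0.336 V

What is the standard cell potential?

+0.204 V

Of the two couples in this cell, the one with the more positive reduction potential is reduced at the cathode: here that is Pb²⁺/Pb (−0.132 V); Tl⁺/Tl (−0.336 V) is the anode.
E°cell = E°(cathode) − E°(anode) = −0.132 − (−0.336) = +0.204 V.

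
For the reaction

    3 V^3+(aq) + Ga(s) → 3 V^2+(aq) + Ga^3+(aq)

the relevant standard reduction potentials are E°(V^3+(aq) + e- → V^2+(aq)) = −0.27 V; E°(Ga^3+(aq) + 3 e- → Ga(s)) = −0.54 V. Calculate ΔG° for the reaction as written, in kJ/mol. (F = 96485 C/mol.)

In the reaction as written V^3+(aq) is reduced, so the V³⁺/V²⁺ couple is the cathode and Ga³⁺/Ga is the anode.
E°cell = −0.27 − (−0.54) = +0.27 V; balancing electrons gives n = 3.
ΔG° = −nFE°cell = −(3)(96485)(+0.27) J/mol = −78.2 kJ/mol.

−78.2 kJ/mol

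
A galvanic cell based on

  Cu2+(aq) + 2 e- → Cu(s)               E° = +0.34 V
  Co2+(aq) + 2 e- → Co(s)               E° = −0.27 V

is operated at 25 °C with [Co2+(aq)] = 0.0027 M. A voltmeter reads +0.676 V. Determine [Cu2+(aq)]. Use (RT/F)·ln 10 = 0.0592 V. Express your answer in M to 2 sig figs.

0.46 M

Cu²⁺/Cu is the cathode (higher E°); E°cell = +0.34 − (−0.27) = +0.61 V with n = 2.
Since E = E° − (0.0592/n)·log Q, log Q = n(E° − E)/0.0592 = −2.230.
For Cu2+(aq) + Co(s) → Cu(s) + Co2+(aq), the reaction quotient is Q = [Co2+(aq)] / [Cu2+(aq)].
Solving for the unknown gives log [Cu2+(aq)] = −0.339, so [Cu2+(aq)] ≈ 0.46 M.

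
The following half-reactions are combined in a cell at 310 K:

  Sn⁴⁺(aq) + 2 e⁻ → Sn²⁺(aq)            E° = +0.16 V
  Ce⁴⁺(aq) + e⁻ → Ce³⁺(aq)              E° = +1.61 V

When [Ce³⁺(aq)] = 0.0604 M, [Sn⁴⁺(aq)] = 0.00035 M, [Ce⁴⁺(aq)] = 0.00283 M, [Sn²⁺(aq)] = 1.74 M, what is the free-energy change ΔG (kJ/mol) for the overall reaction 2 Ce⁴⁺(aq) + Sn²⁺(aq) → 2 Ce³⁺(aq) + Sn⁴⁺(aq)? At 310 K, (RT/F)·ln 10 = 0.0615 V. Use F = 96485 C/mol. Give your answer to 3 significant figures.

E°cell = +1.61 − (+0.16) = +1.45 V; the balanced reaction transfers n = 2 electrons.
Here Q = ([Ce³⁺(aq)]^2·[Sn⁴⁺(aq)]) / ([Ce⁴⁺(aq)]^2·[Sn²⁺(aq)]) = 0.0916 (log Q = −1.038), giving E = +1.45 − (0.0615/2)·(−1.038) = +1.4819 V.
Then ΔG = −nFE = −2 × 96485 × +1.4819 J/mol = −286 kJ/mol.

−286 kJ/mol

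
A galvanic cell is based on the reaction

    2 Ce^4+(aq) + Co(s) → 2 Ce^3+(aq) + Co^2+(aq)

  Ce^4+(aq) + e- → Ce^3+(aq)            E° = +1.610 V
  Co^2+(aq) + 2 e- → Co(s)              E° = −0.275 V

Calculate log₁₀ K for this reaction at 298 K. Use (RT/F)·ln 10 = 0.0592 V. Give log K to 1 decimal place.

log K = 63.7

The Ce⁴⁺/Ce³⁺ couple is reduced (cathode); E°cell = +1.610 − (−0.275) = +1.885 V with n = 2.
At equilibrium E = 0, so log K = nE°cell / 0.0592 = (2)(+1.885) / 0.0592 = 63.7.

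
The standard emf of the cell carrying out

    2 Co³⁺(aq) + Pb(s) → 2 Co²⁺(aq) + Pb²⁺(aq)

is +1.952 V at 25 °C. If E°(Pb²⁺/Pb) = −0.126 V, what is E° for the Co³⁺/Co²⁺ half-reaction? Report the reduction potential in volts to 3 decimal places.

In the reaction as written the Co³⁺/Co²⁺ couple is reduced (cathode) and Pb²⁺/Pb is oxidized (anode), so E°cell = E°(Co³⁺/Co²⁺) − E°(Pb²⁺/Pb).
E°(Co³⁺/Co²⁺) = E°cell + E°(anode) = +1.952 + (−0.126) = +1.826 V.

+1.826 V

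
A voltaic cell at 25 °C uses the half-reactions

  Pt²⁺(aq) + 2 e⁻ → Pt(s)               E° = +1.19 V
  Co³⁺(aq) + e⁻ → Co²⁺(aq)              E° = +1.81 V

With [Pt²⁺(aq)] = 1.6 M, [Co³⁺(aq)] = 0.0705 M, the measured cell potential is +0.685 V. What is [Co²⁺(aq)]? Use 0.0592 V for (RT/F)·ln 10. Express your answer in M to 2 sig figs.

With Co³⁺/Co²⁺ at the cathode and Pt²⁺/Pt at the anode, E°cell = +1.81 − (+1.19) = +0.62 V (n = 2).
Since E = E° − (0.0592/n)·log Q, log Q = n(E° − E)/0.0592 = −2.196.
Balancing electrons gives 2 Co³⁺(aq) + Pt(s) → 2 Co²⁺(aq) + Pt²⁺(aq); thus Q = ([Co²⁺(aq)]^2·[Pt²⁺(aq)]) / [Co³⁺(aq)]^2.
Solving for the unknown gives log [Co²⁺(aq)] = −2.352, so [Co²⁺(aq)] ≈ 0.0044 M.

0.0044 M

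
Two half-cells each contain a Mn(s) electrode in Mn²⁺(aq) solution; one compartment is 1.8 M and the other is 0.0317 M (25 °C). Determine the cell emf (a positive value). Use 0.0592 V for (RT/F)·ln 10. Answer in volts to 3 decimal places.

For a concentration cell E°cell = 0, since both electrodes use the same couple.
The compartment with the higher Mn²⁺(aq) concentration (1.8 M) acts as the cathode; ions are reduced there and produced at the dilute (0.0317 M) anode.
With n = 2, Ecell = −(0.0592/2)·log([dilute]/[conc]) = −(0.0592/2)·log(0.0317/1.8) = +0.052 V.

0.052 V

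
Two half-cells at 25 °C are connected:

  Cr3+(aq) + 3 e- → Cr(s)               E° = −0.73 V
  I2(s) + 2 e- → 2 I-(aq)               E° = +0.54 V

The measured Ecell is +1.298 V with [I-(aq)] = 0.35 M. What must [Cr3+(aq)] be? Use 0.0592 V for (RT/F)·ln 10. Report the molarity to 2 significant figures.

With I₂/I⁻ at the cathode and Cr³⁺/Cr at the anode, E°cell = +0.54 − (−0.73) = +1.27 V (n = 6).
Since E = E° − (0.0592/n)·log Q, log Q = n(E° − E)/0.0592 = −2.838.
The balanced reaction is 3 I2(s) + 2 Cr(s) → 6 I-(aq) + 2 Cr3+(aq), so Q = [I-(aq)]^6·[Cr3+(aq)]^2.
Isolating [Cr3+(aq)] in Q = 10^{−2.838} yields log [Cr3+(aq)] = −0.051, i.e. 0.89 M.

0.89 M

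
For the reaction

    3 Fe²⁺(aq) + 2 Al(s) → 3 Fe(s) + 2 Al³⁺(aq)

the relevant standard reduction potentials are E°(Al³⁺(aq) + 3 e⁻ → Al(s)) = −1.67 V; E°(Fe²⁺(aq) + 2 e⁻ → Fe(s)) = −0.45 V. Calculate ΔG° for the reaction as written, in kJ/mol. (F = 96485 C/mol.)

−706 kJ/mol

In the reaction as written Fe²⁺(aq) is reduced, so the Fe²⁺/Fe couple is the cathode and Al³⁺/Al is the anode.
E°cell = −0.45 − (−1.67) = +1.22 V; balancing electrons gives n = 6.
ΔG° = −nFE°cell = −(6)(96485)(+1.22) J/mol = −706 kJ/mol.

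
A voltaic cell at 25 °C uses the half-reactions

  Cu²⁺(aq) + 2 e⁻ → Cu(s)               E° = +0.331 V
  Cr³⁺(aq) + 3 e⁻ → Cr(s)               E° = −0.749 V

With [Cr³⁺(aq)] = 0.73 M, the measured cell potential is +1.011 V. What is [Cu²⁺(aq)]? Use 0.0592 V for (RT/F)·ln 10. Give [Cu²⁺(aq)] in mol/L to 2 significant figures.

With Cu²⁺/Cu at the cathode and Cr³⁺/Cr at the anode, E°cell = +0.331 − (−0.749) = +1.080 V (n = 6).
Since E = E° − (0.0592/n)·log Q, log Q = n(E° − E)/0.0592 = 6.993.
The balanced reaction is 3 Cu²⁺(aq) + 2 Cr(s) → 3 Cu(s) + 2 Cr³⁺(aq), so Q = [Cr³⁺(aq)]^2 / [Cu²⁺(aq)]^3.
Substituting the known concentrations and solving, log [Cu²⁺(aq)] = −2.422 and [Cu²⁺(aq)] = 0.0038 M.

0.0038 M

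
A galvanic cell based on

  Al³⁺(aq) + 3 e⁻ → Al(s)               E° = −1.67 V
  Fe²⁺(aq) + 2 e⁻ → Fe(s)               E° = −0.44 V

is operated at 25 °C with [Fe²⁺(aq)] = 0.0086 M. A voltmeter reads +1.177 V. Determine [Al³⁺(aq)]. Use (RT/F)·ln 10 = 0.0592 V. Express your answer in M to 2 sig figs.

0.39 M

The Fe²⁺/Fe couple has the larger reduction potential, so it is the cathode: E°cell = −0.44 − (−1.67) = +1.23 V and n = 6.
From the Nernst equation, log Q = n(E° − E)/0.0592 = 6·(+1.23 − (+1.177))/0.0592 = 5.372.
For 3 Fe²⁺(aq) + 2 Al(s) → 3 Fe(s) + 2 Al³⁺(aq), the reaction quotient is Q = [Al³⁺(aq)]^2 / [Fe²⁺(aq)]^3.
Substituting the known concentrations and solving, log [Al³⁺(aq)] = −0.412 and [Al³⁺(aq)] = 0.39 M.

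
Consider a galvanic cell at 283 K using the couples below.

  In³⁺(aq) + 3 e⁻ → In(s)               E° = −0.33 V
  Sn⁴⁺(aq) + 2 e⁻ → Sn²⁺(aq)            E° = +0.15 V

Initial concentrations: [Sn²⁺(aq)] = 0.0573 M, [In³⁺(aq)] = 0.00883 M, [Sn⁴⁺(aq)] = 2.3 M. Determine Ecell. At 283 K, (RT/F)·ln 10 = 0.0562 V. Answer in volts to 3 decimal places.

Since E°(Sn⁴⁺/Sn²⁺) > E°(In³⁺/In), Sn⁴⁺/Sn²⁺ serves as the cathode.
E°cell = E°cat − E°an = +0.15 − (−0.33) = +0.48 V; n = 6.
For the overall reaction 3 Sn⁴⁺(aq) + 2 In(s) → 3 Sn²⁺(aq) + 2 In³⁺(aq), Q = ([Sn²⁺(aq)]^3·[In³⁺(aq)]^2) / [Sn⁴⁺(aq)]^3 = 1.21×10^−9, giving log Q = −8.919.
By the Nernst equation, E = +0.48 − (0.0562/6)·(−8.919) = +0.564 V.

+0.564 V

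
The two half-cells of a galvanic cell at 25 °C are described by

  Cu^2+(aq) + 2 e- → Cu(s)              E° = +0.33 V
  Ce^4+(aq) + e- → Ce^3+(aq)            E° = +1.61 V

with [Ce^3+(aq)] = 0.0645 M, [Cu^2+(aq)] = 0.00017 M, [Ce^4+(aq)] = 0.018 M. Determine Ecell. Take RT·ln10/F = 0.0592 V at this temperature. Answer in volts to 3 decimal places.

Since E°(Ce⁴⁺/Ce³⁺) > E°(Cu²⁺/Cu), Ce⁴⁺/Ce³⁺ serves as the cathode.
E°cell = E°cat − E°an = +1.61 − (+0.33) = +1.28 V; n = 2.
Balancing gives 2 Ce^4+(aq) + Cu(s) → 2 Ce^3+(aq) + Cu^2+(aq); hence Q = ([Ce^3+(aq)]^2·[Cu^2+(aq)]) / [Ce^4+(aq)]^2 = 0.00218 (log Q = −2.661).
E = E° − (0.0592/n)·log Q = +1.28 − (0.0592/2)(−2.661) = +1.359 V.

+1.359 V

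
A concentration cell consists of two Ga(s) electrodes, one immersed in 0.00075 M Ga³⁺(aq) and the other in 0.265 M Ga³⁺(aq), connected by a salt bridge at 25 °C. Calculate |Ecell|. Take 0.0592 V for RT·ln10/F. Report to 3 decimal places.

0.050 V

For a concentration cell E°cell = 0, since both electrodes use the same couple.
The compartment with the higher Ga³⁺(aq) concentration (0.265 M) acts as the cathode; ions are reduced there and produced at the dilute (0.00075 M) anode.
With n = 3, Ecell = −(0.0592/3)·log([dilute]/[conc]) = −(0.0592/3)·log(0.00075/0.265) = +0.050 V.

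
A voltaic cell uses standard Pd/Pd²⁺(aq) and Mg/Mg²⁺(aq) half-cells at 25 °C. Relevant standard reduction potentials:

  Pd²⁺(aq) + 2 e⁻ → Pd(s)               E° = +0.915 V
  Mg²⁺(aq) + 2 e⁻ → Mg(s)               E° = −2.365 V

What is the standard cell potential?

+3.280 V

Of the two couples in this cell, the one with the more positive reduction potential is reduced at the cathode: here that is Pd²⁺/Pd (+0.915 V); Mg²⁺/Mg (−2.365 V) is the anode.
E°cell = E°(cathode) − E°(anode) = +0.915 − (−2.365) = +3.280 V.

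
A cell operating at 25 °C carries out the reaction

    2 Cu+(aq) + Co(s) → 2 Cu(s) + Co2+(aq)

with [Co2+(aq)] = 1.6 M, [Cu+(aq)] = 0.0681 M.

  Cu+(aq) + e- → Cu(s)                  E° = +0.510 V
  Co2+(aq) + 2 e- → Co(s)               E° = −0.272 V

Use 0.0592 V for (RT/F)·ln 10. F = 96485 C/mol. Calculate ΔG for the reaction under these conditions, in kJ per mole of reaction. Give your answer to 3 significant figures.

E°cell = +0.510 − (−0.272) = +0.782 V; the balanced reaction transfers n = 2 electrons.
Here Q = [Co2+(aq)] / [Cu+(aq)]^2 = 345 (log Q = 2.538), giving E = +0.782 − (0.0592/2)·(2.538) = +0.7069 V.
ΔG = −nFE = −(2)(96485)(+0.7069) J/mol = −136 kJ/mol.

−136 kJ/mol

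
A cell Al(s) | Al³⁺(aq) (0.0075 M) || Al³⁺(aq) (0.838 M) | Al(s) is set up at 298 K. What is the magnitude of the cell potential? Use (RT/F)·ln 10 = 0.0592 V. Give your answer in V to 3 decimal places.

0.040 V

For a concentration cell E°cell = 0, since both electrodes use the same couple.
The compartment with the higher Al³⁺(aq) concentration (0.838 M) acts as the cathode; ions are reduced there and produced at the dilute (0.0075 M) anode.
With n = 3, Ecell = −(0.0592/3)·log([dilute]/[conc]) = −(0.0592/3)·log(0.0075/0.838) = +0.040 V.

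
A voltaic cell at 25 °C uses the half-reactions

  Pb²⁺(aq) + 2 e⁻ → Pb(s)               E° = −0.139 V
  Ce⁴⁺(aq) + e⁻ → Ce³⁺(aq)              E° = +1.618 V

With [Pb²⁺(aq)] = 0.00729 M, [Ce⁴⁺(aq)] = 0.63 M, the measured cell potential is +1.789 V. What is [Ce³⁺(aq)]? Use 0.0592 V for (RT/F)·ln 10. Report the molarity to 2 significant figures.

The Ce⁴⁺/Ce³⁺ couple has the larger reduction potential, so it is the cathode: E°cell = +1.618 − (−0.139) = +1.757 V and n = 2.
Rearranging E = E° − (0.0592/n)·log Q gives log Q = 2(+1.757 − (+1.789))/0.0592 = −1.081.
The balanced reaction is 2 Ce⁴⁺(aq) + Pb(s) → 2 Ce³⁺(aq) + Pb²⁺(aq), so Q = ([Ce³⁺(aq)]^2·[Pb²⁺(aq)]) / [Ce⁴⁺(aq)]^2.
Isolating [Ce³⁺(aq)] in Q = 10^{−1.081} yields log [Ce³⁺(aq)] = 0.327, i.e. 2.1 M.

2.1 M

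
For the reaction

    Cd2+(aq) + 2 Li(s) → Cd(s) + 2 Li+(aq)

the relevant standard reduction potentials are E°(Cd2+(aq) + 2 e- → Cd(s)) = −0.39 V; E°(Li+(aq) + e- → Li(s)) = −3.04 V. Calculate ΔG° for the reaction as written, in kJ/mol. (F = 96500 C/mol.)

−511 kJ/mol

In the reaction as written Cd2+(aq) is reduced, so the Cd²⁺/Cd couple is the cathode and Li⁺/Li is the anode.
E°cell = −0.39 − (−3.04) = +2.65 V; balancing electrons gives n = 2.
ΔG° = −nFE°cell = −(2)(96500)(+2.65) J/mol = −511 kJ/mol.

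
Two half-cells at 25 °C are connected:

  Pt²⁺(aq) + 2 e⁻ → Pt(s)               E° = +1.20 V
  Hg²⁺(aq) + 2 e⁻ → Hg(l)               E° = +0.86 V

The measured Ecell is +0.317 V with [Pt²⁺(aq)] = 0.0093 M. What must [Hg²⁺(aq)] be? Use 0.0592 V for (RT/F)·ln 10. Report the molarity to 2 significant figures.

0.056 M

Pt²⁺/Pt is the cathode (higher E°); E°cell = +1.20 − (+0.86) = +0.34 V with n = 2.
From the Nernst equation, log Q = n(E° − E)/0.0592 = 2·(+0.34 − (+0.317))/0.0592 = 0.777.
The balanced reaction is Pt²⁺(aq) + Hg(l) → Pt(s) + Hg²⁺(aq), so Q = [Hg²⁺(aq)] / [Pt²⁺(aq)].
Solving for the unknown gives log [Hg²⁺(aq)] = −1.255, so [Hg²⁺(aq)] ≈ 0.056 M.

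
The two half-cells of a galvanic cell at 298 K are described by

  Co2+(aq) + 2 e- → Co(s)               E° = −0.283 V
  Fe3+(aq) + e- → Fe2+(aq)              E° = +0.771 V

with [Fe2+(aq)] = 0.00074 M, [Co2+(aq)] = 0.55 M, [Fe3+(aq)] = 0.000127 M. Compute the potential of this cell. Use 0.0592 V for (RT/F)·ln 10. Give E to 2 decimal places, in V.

Since E°(Fe³⁺/Fe²⁺) > E°(Co²⁺/Co), Fe³⁺/Fe²⁺ serves as the cathode.
The standard potential is +0.771 − (−0.283) = +1.054 V and the balanced reaction transfers n = 2 electrons.
The balanced reaction is 2 Fe3+(aq) + Co(s) → 2 Fe2+(aq) + Co2+(aq), so Q = ([Fe2+(aq)]^2·[Co2+(aq)]) / [Fe3+(aq)]^2 = 18.7 and log Q = 1.271.
By the Nernst equation, E = +1.054 − (0.0592/2)·(1.271) = +1.02 V.

+1.02 V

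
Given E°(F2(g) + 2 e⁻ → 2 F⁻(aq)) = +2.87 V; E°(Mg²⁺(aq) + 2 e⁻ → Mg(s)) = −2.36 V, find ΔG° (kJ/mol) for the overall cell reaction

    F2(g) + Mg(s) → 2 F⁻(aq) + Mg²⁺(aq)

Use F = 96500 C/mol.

−1009 kJ/mol

In the reaction as written F2(g) is reduced, so the F₂/F⁻ couple is the cathode and Mg²⁺/Mg is the anode.
E°cell = +2.87 − (−2.36) = +5.23 V; balancing electrons gives n = 2.
ΔG° = −nFE°cell = −(2)(96500)(+5.23) J/mol = −1009 kJ/mol.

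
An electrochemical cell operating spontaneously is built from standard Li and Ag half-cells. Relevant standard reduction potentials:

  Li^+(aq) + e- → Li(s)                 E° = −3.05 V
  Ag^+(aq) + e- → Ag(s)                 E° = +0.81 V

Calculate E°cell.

+3.86 V

The Ag⁺/Ag couple has the higher E°, so Ag ion is reduced (cathode) and Li is oxidized (anode).
E°cell = E°(cathode) − E°(anode) = +0.81 − (−3.05) = +3.86 V.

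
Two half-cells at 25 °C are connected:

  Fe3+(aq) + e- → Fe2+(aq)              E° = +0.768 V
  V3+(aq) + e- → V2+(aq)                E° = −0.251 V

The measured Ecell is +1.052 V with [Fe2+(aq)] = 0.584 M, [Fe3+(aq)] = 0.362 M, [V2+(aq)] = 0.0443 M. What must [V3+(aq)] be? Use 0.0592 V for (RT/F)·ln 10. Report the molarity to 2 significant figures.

With Fe³⁺/Fe²⁺ at the cathode and V³⁺/V²⁺ at the anode, E°cell = +0.768 − (−0.251) = +1.019 V (n = 1).
Since E = E° − (0.0592/n)·log Q, log Q = n(E° − E)/0.0592 = −0.557.
Balancing electrons gives Fe3+(aq) + V2+(aq) → Fe2+(aq) + V3+(aq); thus Q = ([Fe2+(aq)]·[V3+(aq)]) / ([Fe3+(aq)]·[V2+(aq)]).
Isolating [V3+(aq)] in Q = 10^{−0.557} yields log [V3+(aq)] = −2.118, i.e. 0.0076 M.

0.0076 M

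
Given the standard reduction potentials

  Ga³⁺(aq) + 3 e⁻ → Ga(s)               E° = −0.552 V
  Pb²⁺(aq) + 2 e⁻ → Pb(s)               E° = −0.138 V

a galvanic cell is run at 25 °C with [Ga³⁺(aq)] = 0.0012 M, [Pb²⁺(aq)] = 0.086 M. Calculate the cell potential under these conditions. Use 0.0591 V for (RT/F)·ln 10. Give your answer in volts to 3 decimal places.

+0.440 V

Since E°(Pb²⁺/Pb) > E°(Ga³⁺/Ga), Pb²⁺/Pb serves as the cathode.
E°cell = E°cat − E°an = −0.138 − (−0.552) = +0.414 V; n = 6.
The balanced reaction is 3 Pb²⁺(aq) + 2 Ga(s) → 3 Pb(s) + 2 Ga³⁺(aq), so Q = [Ga³⁺(aq)]^2 / [Pb²⁺(aq)]^3 = 0.00226 and log Q = −2.645.
Applying E = E° − (RT ln10/nF)·log Q gives +0.414 − (0.0591/6)(−2.645) = +0.440 V.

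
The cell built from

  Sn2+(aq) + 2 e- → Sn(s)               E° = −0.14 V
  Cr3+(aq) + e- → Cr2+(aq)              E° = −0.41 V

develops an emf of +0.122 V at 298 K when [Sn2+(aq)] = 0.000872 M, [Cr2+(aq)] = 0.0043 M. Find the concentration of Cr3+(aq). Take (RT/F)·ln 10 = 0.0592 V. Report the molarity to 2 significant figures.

0.040 M

With Sn²⁺/Sn at the cathode and Cr³⁺/Cr²⁺ at the anode, E°cell = −0.14 − (−0.41) = +0.27 V (n = 2).
Since E = E° − (0.0592/n)·log Q, log Q = n(E° − E)/0.0592 = 5.000.
Balancing electrons gives Sn2+(aq) + 2 Cr2+(aq) → Sn(s) + 2 Cr3+(aq); thus Q = [Cr3+(aq)]^2 / ([Sn2+(aq)]·[Cr2+(aq)]^2).
Solving for the unknown gives log [Cr3+(aq)] = −1.396, so [Cr3+(aq)] ≈ 0.040 M.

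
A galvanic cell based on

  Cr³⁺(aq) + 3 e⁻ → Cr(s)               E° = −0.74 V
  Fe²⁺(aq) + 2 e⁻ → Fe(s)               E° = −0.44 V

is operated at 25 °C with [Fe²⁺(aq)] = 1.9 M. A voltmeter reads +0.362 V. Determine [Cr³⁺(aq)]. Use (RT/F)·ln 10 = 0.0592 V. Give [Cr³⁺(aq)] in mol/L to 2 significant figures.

0.0019 M

With Fe²⁺/Fe at the cathode and Cr³⁺/Cr at the anode, E°cell = −0.44 − (−0.74) = +0.30 V (n = 6).
Rearranging E = E° − (0.0592/n)·log Q gives log Q = 6(+0.30 − (+0.362))/0.0592 = −6.284.
The balanced reaction is 3 Fe²⁺(aq) + 2 Cr(s) → 3 Fe(s) + 2 Cr³⁺(aq), so Q = [Cr³⁺(aq)]^2 / [Fe²⁺(aq)]^3.
Solving for the unknown gives log [Cr³⁺(aq)] = −2.724, so [Cr³⁺(aq)] ≈ 0.0019 M.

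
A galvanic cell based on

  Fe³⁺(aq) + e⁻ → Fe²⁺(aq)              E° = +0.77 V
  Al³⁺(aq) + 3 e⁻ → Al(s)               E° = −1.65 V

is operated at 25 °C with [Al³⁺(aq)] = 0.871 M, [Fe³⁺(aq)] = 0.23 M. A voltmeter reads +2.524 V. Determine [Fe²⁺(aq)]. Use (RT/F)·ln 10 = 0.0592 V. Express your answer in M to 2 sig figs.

0.0042 M

With Fe³⁺/Fe²⁺ at the cathode and Al³⁺/Al at the anode, E°cell = +0.77 − (−1.65) = +2.42 V (n = 3).
From the Nernst equation, log Q = n(E° − E)/0.0592 = 3·(+2.42 − (+2.524))/0.0592 = −5.270.
The balanced reaction is 3 Fe³⁺(aq) + Al(s) → 3 Fe²⁺(aq) + Al³⁺(aq), so Q = ([Fe²⁺(aq)]^3·[Al³⁺(aq)]) / [Fe³⁺(aq)]^3.
Isolating [Fe²⁺(aq)] in Q = 10^{−5.270} yields log [Fe²⁺(aq)] = −2.375, i.e. 0.0042 M.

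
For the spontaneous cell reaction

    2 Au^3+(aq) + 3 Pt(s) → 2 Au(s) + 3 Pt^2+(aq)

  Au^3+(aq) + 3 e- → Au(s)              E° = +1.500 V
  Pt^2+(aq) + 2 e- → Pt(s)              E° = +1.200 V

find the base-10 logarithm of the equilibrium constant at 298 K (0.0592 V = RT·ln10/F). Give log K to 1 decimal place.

log K = 30.4

The Au³⁺/Au couple is reduced (cathode); E°cell = +1.500 − (+1.200) = +0.300 V with n = 6.
At equilibrium E = 0, so log K = nE°cell / 0.0592 = (6)(+0.300) / 0.0592 = 30.4.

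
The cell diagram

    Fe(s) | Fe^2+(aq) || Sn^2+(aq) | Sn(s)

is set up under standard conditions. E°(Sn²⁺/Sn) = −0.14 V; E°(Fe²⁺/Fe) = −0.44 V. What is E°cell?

By convention the left-hand electrode in cell notation is the anode (oxidation) and the right-hand electrode is the cathode (reduction).
E°cell = E°(right) − E°(left) = −0.14 − (−0.44) = +0.30 V.

+0.30 V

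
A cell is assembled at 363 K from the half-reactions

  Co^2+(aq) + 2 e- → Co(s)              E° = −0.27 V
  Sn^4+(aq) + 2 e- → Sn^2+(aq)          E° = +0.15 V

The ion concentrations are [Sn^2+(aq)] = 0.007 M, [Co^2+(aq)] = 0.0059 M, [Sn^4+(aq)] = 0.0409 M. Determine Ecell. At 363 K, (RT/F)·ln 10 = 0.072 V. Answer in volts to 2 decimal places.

+0.53 V

Since E°(Sn⁴⁺/Sn²⁺) > E°(Co²⁺/Co), Sn⁴⁺/Sn²⁺ serves as the cathode.
The standard potential is +0.15 − (−0.27) = +0.42 V and the balanced reaction transfers n = 2 electrons.
For the overall reaction Sn^4+(aq) + Co(s) → Sn^2+(aq) + Co^2+(aq), Q = ([Sn^2+(aq)]·[Co^2+(aq)]) / [Sn^4+(aq)] = 0.00101, giving log Q = −2.996.
Applying E = E° − (RT ln10/nF)·log Q gives +0.42 − (0.072/2)(−2.996) = +0.53 V.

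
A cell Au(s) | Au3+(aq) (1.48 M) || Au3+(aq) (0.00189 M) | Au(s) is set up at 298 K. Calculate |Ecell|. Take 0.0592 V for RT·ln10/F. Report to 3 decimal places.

For a concentration cell E°cell = 0, since both electrodes use the same couple.
The compartment with the higher Au3+(aq) concentration (1.48 M) acts as the cathode; ions are reduced there and produced at the dilute (0.00189 M) anode.
With n = 3, Ecell = −(0.0592/3)·log([dilute]/[conc]) = −(0.0592/3)·log(0.00189/1.48) = +0.057 V.

0.057 V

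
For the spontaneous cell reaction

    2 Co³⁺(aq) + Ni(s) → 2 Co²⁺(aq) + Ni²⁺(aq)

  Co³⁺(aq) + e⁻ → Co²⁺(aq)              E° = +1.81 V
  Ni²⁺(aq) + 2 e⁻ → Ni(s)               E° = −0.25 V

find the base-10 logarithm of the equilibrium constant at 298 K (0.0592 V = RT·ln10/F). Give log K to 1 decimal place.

log K = 69.6

The Co³⁺/Co²⁺ couple is reduced (cathode); E°cell = +1.81 − (−0.25) = +2.06 V with n = 2.
At equilibrium E = 0, so log K = nE°cell / 0.0592 = (2)(+2.06) / 0.0592 = 69.6.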